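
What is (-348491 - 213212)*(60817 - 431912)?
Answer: 208445174785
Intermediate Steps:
(-348491 - 213212)*(60817 - 431912) = -561703*(-371095) = 208445174785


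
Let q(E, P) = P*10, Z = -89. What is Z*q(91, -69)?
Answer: 61410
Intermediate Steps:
q(E, P) = 10*P
Z*q(91, -69) = -890*(-69) = -89*(-690) = 61410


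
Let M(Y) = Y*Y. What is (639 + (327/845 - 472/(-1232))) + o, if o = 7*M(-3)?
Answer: 91451473/130130 ≈ 702.77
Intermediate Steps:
M(Y) = Y²
o = 63 (o = 7*(-3)² = 7*9 = 63)
(639 + (327/845 - 472/(-1232))) + o = (639 + (327/845 - 472/(-1232))) + 63 = (639 + (327*(1/845) - 472*(-1/1232))) + 63 = (639 + (327/845 + 59/154)) + 63 = (639 + 100213/130130) + 63 = 83253283/130130 + 63 = 91451473/130130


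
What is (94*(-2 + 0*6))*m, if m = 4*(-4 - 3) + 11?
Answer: 3196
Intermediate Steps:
m = -17 (m = 4*(-7) + 11 = -28 + 11 = -17)
(94*(-2 + 0*6))*m = (94*(-2 + 0*6))*(-17) = (94*(-2 + 0))*(-17) = (94*(-2))*(-17) = -188*(-17) = 3196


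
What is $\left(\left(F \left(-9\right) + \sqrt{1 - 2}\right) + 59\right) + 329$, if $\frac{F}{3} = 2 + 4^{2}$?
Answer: $-98 + i \approx -98.0 + 1.0 i$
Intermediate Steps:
$F = 54$ ($F = 3 \left(2 + 4^{2}\right) = 3 \left(2 + 16\right) = 3 \cdot 18 = 54$)
$\left(\left(F \left(-9\right) + \sqrt{1 - 2}\right) + 59\right) + 329 = \left(\left(54 \left(-9\right) + \sqrt{1 - 2}\right) + 59\right) + 329 = \left(\left(-486 + \sqrt{-1}\right) + 59\right) + 329 = \left(\left(-486 + i\right) + 59\right) + 329 = \left(-427 + i\right) + 329 = -98 + i$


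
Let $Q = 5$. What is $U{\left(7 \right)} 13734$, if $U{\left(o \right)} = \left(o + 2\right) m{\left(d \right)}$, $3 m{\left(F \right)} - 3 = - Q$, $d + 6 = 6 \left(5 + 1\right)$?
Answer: $-82404$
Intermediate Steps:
$d = 30$ ($d = -6 + 6 \left(5 + 1\right) = -6 + 6 \cdot 6 = -6 + 36 = 30$)
$m{\left(F \right)} = - \frac{2}{3}$ ($m{\left(F \right)} = 1 + \frac{\left(-1\right) 5}{3} = 1 + \frac{1}{3} \left(-5\right) = 1 - \frac{5}{3} = - \frac{2}{3}$)
$U{\left(o \right)} = - \frac{4}{3} - \frac{2 o}{3}$ ($U{\left(o \right)} = \left(o + 2\right) \left(- \frac{2}{3}\right) = \left(2 + o\right) \left(- \frac{2}{3}\right) = - \frac{4}{3} - \frac{2 o}{3}$)
$U{\left(7 \right)} 13734 = \left(- \frac{4}{3} - \frac{14}{3}\right) 13734 = \left(-6\right) 13734 = -82404$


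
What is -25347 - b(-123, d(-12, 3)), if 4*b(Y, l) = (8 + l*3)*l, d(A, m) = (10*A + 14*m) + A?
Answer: -31242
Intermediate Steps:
d(A, m) = 11*A + 14*m
b(Y, l) = l*(8 + 3*l)/4 (b(Y, l) = ((8 + l*3)*l)/4 = ((8 + 3*l)*l)/4 = (l*(8 + 3*l))/4 = l*(8 + 3*l)/4)
-25347 - b(-123, d(-12, 3)) = -25347 - (11*(-12) + 14*3)*(8 + 3*(11*(-12) + 14*3))/4 = -25347 - (-132 + 42)*(8 + 3*(-132 + 42))/4 = -25347 - (-90)*(8 + 3*(-90))/4 = -25347 - (-90)*(8 - 270)/4 = -25347 - (-90)*(-262)/4 = -25347 - 1*5895 = -25347 - 5895 = -31242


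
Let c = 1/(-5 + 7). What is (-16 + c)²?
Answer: 961/4 ≈ 240.25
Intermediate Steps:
c = ½ (c = 1/2 = ½ ≈ 0.50000)
(-16 + c)² = (-16 + ½)² = (-31/2)² = 961/4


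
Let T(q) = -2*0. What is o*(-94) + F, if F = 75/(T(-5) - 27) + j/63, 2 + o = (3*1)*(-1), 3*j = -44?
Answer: 88261/189 ≈ 466.99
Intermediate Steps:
j = -44/3 (j = (⅓)*(-44) = -44/3 ≈ -14.667)
o = -5 (o = -2 + (3*1)*(-1) = -2 + 3*(-1) = -2 - 3 = -5)
T(q) = 0
F = -569/189 (F = 75/(0 - 27) - 44/3/63 = 75/(-27) - 44/3*1/63 = 75*(-1/27) - 44/189 = -25/9 - 44/189 = -569/189 ≈ -3.0106)
o*(-94) + F = -5*(-94) - 569/189 = 470 - 569/189 = 88261/189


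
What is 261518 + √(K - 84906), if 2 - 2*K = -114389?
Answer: 261518 + I*√110842/2 ≈ 2.6152e+5 + 166.46*I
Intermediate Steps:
K = 114391/2 (K = 1 - ½*(-114389) = 1 + 114389/2 = 114391/2 ≈ 57196.)
261518 + √(K - 84906) = 261518 + √(114391/2 - 84906) = 261518 + √(-55421/2) = 261518 + I*√110842/2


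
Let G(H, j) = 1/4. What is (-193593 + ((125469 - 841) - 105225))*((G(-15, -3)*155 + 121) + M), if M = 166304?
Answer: -57992641225/2 ≈ -2.8996e+10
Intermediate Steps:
G(H, j) = ¼
(-193593 + ((125469 - 841) - 105225))*((G(-15, -3)*155 + 121) + M) = (-193593 + ((125469 - 841) - 105225))*(((¼)*155 + 121) + 166304) = (-193593 + (124628 - 105225))*((155/4 + 121) + 166304) = (-193593 + 19403)*(639/4 + 166304) = -174190*665855/4 = -57992641225/2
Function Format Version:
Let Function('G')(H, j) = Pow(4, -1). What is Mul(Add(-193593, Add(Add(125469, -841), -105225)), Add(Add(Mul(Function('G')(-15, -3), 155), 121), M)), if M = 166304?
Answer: Rational(-57992641225, 2) ≈ -2.8996e+10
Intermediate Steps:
Function('G')(H, j) = Rational(1, 4)
Mul(Add(-193593, Add(Add(125469, -841), -105225)), Add(Add(Mul(Function('G')(-15, -3), 155), 121), M)) = Mul(Add(-193593, Add(Add(125469, -841), -105225)), Add(Add(Mul(Rational(1, 4), 155), 121), 166304)) = Mul(Add(-193593, Add(124628, -105225)), Add(Add(Rational(155, 4), 121), 166304)) = Mul(Add(-193593, 19403), Add(Rational(639, 4), 166304)) = Mul(-174190, Rational(665855, 4)) = Rational(-57992641225, 2)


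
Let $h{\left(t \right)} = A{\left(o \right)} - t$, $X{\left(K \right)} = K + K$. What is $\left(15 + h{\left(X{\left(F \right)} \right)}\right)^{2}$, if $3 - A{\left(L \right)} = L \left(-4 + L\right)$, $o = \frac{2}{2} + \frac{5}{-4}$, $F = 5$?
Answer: $\frac{12321}{256} \approx 48.129$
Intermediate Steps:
$o = - \frac{1}{4}$ ($o = 2 \cdot \frac{1}{2} + 5 \left(- \frac{1}{4}\right) = 1 - \frac{5}{4} = - \frac{1}{4} \approx -0.25$)
$A{\left(L \right)} = 3 - L \left(-4 + L\right)$
$X{\left(K \right)} = 2 K$
$h{\left(t \right)} = \frac{31}{16} - t$ ($h{\left(t \right)} = \left(3 - \left(- \frac{1}{4}\right)^{2} + 4 \left(- \frac{1}{4}\right)\right) - t = \left(3 - \frac{1}{16} - 1\right) - t = \frac{31}{16} - t$)
$\left(15 + h{\left(X{\left(F \right)} \right)}\right)^{2} = \left(15 + \left(\frac{31}{16} - 2 \cdot 5\right)\right)^{2} = \left(15 + \left(\frac{31}{16} - 10\right)\right)^{2} = \left(15 - \frac{129}{16}\right)^{2} = \left(\frac{111}{16}\right)^{2} = \frac{12321}{256}$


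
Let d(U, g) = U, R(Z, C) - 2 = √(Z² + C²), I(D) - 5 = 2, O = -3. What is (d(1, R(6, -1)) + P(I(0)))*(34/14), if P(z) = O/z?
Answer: 68/49 ≈ 1.3878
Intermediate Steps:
I(D) = 7 (I(D) = 5 + 2 = 7)
R(Z, C) = 2 + √(C² + Z²) (R(Z, C) = 2 + √(Z² + C²) = 2 + √(C² + Z²))
P(z) = -3/z
(d(1, R(6, -1)) + P(I(0)))*(34/14) = (1 - 3/7)*(34/14) = (1 - 3*⅐)*(34*(1/14)) = (1 - 3/7)*(17/7) = (4/7)*(17/7) = 68/49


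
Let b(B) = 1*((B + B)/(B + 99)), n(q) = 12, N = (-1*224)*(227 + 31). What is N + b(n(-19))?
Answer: -2138296/37 ≈ -57792.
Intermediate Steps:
N = -57792 (N = -224*258 = -57792)
b(B) = 2*B/(99 + B) (b(B) = 1*((2*B)/(99 + B)) = 1*(2*B/(99 + B)) = 2*B/(99 + B))
N + b(n(-19)) = -57792 + 2*12/(99 + 12) = -57792 + 2*12/111 = -57792 + 2*12*(1/111) = -57792 + 8/37 = -2138296/37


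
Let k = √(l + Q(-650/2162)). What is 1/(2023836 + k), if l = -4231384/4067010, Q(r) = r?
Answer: 4448834555819580/9003711532114623461057 - 9*I*√80003014895275385/9003711532114623461057 ≈ 4.9411e-7 - 2.8273e-13*I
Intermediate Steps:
l = -2115692/2033505 (l = -4231384*1/4067010 = -2115692/2033505 ≈ -1.0404)
k = I*√80003014895275385/244246545 (k = √(-2115692/2033505 - 650/2162) = √(-2115692/2033505 - 650*1/2162) = √(-2115692/2033505 - 325/1081) = √(-2947952177/2198218905) = I*√80003014895275385/244246545 ≈ 1.158*I)
1/(2023836 + k) = 1/(2023836 + I*√80003014895275385/244246545)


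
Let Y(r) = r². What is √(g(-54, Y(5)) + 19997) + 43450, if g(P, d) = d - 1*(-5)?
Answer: 43450 + √20027 ≈ 43592.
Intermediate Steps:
g(P, d) = 5 + d (g(P, d) = d + 5 = 5 + d)
√(g(-54, Y(5)) + 19997) + 43450 = √((5 + 5²) + 19997) + 43450 = √((5 + 25) + 19997) + 43450 = √(30 + 19997) + 43450 = √20027 + 43450 = 43450 + √20027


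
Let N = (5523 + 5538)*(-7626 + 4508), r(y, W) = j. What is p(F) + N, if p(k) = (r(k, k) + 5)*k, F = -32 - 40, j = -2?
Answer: -34488414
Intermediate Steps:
r(y, W) = -2
N = -34488198 (N = 11061*(-3118) = -34488198)
F = -72
p(k) = 3*k (p(k) = (-2 + 5)*k = 3*k)
p(F) + N = 3*(-72) - 34488198 = -216 - 34488198 = -34488414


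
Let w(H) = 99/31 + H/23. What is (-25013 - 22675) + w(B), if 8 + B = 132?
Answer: -33995423/713 ≈ -47679.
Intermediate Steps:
B = 124 (B = -8 + 132 = 124)
w(H) = 99/31 + H/23 (w(H) = 99*(1/31) + H*(1/23) = 99/31 + H/23)
(-25013 - 22675) + w(B) = (-25013 - 22675) + (99/31 + (1/23)*124) = -47688 + (99/31 + 124/23) = -47688 + 6121/713 = -33995423/713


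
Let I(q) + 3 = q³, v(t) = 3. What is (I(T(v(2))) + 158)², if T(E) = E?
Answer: 33124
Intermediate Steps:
I(q) = -3 + q³
(I(T(v(2))) + 158)² = ((-3 + 3³) + 158)² = ((-3 + 27) + 158)² = (24 + 158)² = 182² = 33124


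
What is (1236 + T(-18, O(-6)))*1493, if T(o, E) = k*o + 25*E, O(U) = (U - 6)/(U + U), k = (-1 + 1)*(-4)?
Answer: 1882673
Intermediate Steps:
k = 0 (k = 0*(-4) = 0)
O(U) = (-6 + U)/(2*U) (O(U) = (-6 + U)/((2*U)) = (-6 + U)*(1/(2*U)) = (-6 + U)/(2*U))
T(o, E) = 25*E (T(o, E) = 0*o + 25*E = 0 + 25*E = 25*E)
(1236 + T(-18, O(-6)))*1493 = (1236 + 25*((1/2)*(-6 - 6)/(-6)))*1493 = (1236 + 25*((1/2)*(-1/6)*(-12)))*1493 = (1236 + 25*1)*1493 = (1236 + 25)*1493 = 1261*1493 = 1882673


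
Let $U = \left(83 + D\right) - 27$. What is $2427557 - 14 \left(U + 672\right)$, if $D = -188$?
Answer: $2419997$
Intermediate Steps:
$U = -132$ ($U = \left(83 - 188\right) - 27 = -105 - 27 = -132$)
$2427557 - 14 \left(U + 672\right) = 2427557 - 14 \left(-132 + 672\right) = 2427557 - 7560 = 2419997$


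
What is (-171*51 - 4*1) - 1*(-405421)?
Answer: 396696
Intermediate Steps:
(-171*51 - 4*1) - 1*(-405421) = (-8721 - 4) + 405421 = -8725 + 405421 = 396696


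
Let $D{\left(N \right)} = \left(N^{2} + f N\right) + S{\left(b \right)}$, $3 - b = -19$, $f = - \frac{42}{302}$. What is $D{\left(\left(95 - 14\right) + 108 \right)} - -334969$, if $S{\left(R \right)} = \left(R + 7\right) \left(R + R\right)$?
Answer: $\frac{56162897}{151} \approx 3.7194 \cdot 10^{5}$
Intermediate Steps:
$f = - \frac{21}{151}$ ($f = \left(-42\right) \frac{1}{302} = - \frac{21}{151} \approx -0.13907$)
$b = 22$ ($b = 3 - -19 = 3 + 19 = 22$)
$S{\left(R \right)} = 2 R \left(7 + R\right)$ ($S{\left(R \right)} = \left(7 + R\right) 2 R = 2 R \left(7 + R\right)$)
$D{\left(N \right)} = 1276 + N^{2} - \frac{21 N}{151}$ ($D{\left(N \right)} = \left(N^{2} - \frac{21 N}{151}\right) + 2 \cdot 22 \left(7 + 22\right) = \left(N^{2} - \frac{21 N}{151}\right) + 2 \cdot 22 \cdot 29 = \left(N^{2} - \frac{21 N}{151}\right) + 1276 = 1276 + N^{2} - \frac{21 N}{151}$)
$D{\left(\left(95 - 14\right) + 108 \right)} - -334969 = \left(1276 + \left(\left(95 - 14\right) + 108\right)^{2} - \frac{21 \left(\left(95 - 14\right) + 108\right)}{151}\right) - -334969 = \left(1276 + \left(81 + 108\right)^{2} - \frac{21 \left(81 + 108\right)}{151}\right) + 334969 = \left(1276 + 189^{2} - \frac{3969}{151}\right) + 334969 = \left(1276 + 35721 - \frac{3969}{151}\right) + 334969 = \frac{5582578}{151} + 334969 = \frac{56162897}{151}$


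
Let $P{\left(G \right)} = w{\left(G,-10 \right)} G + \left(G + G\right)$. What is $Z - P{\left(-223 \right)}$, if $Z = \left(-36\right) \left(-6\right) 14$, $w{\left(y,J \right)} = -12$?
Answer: $794$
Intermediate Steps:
$P{\left(G \right)} = - 10 G$ ($P{\left(G \right)} = - 12 G + \left(G + G\right) = - 12 G + 2 G = - 10 G$)
$Z = 3024$ ($Z = 216 \cdot 14 = 3024$)
$Z - P{\left(-223 \right)} = 3024 - \left(-10\right) \left(-223\right) = 3024 - 2230 = 794$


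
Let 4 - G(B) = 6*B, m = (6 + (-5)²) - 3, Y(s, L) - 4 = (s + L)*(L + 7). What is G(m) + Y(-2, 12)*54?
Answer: 10312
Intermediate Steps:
Y(s, L) = 4 + (7 + L)*(L + s) (Y(s, L) = 4 + (s + L)*(L + 7) = 4 + (L + s)*(7 + L) = 4 + (7 + L)*(L + s))
m = 28 (m = (6 + 25) - 3 = 31 - 3 = 28)
G(B) = 4 - 6*B
G(m) + Y(-2, 12)*54 = (4 - 6*28) + (4 + 12² + 7*12 + 7*(-2) + 12*(-2))*54 = (4 - 168) + (4 + 144 + 84 - 14 - 24)*54 = -164 + 194*54 = -164 + 10476 = 10312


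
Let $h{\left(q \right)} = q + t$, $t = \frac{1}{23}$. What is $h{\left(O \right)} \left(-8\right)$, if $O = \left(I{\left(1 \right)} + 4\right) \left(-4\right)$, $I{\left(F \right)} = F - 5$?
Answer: $- \frac{8}{23} \approx -0.34783$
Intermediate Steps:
$I{\left(F \right)} = -5 + F$ ($I{\left(F \right)} = F - 5 = -5 + F$)
$t = \frac{1}{23} \approx 0.043478$
$O = 0$ ($O = \left(\left(-5 + 1\right) + 4\right) \left(-4\right) = \left(-4 + 4\right) \left(-4\right) = 0 \left(-4\right) = 0$)
$h{\left(q \right)} = \frac{1}{23} + q$ ($h{\left(q \right)} = q + \frac{1}{23} = \frac{1}{23} + q$)
$h{\left(O \right)} \left(-8\right) = \left(\frac{1}{23} + 0\right) \left(-8\right) = \frac{1}{23} \left(-8\right) = - \frac{8}{23}$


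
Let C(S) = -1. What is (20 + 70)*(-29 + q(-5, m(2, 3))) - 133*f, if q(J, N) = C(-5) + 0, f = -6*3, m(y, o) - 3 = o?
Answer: -306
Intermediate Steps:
m(y, o) = 3 + o
f = -18
q(J, N) = -1 (q(J, N) = -1 + 0 = -1)
(20 + 70)*(-29 + q(-5, m(2, 3))) - 133*f = (20 + 70)*(-29 - 1) - 133*(-18) = 90*(-30) + 2394 = -2700 + 2394 = -306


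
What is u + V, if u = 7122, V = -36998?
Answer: -29876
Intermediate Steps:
u + V = 7122 - 36998 = -29876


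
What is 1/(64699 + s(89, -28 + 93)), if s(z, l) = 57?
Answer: 1/64756 ≈ 1.5443e-5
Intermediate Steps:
1/(64699 + s(89, -28 + 93)) = 1/(64699 + 57) = 1/64756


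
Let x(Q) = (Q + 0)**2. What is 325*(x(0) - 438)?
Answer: -142350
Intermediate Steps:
x(Q) = Q**2
325*(x(0) - 438) = 325*(0**2 - 438) = 325*(0 - 438) = 325*(-438) = -142350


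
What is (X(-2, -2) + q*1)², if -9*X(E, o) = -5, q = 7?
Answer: 4624/81 ≈ 57.086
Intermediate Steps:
X(E, o) = 5/9 (X(E, o) = -⅑*(-5) = 5/9)
(X(-2, -2) + q*1)² = (5/9 + 7*1)² = (5/9 + 7)² = (68/9)² = 4624/81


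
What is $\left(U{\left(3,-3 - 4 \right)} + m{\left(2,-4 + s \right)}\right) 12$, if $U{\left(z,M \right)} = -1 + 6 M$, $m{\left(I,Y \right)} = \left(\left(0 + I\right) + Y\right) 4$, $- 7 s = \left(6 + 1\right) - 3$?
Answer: $- \frac{4476}{7} \approx -639.43$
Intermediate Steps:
$s = - \frac{4}{7}$ ($s = - \frac{\left(6 + 1\right) - 3}{7} = - \frac{7 - 3}{7} = \left(- \frac{1}{7}\right) 4 = - \frac{4}{7} \approx -0.57143$)
$m{\left(I,Y \right)} = 4 I + 4 Y$ ($m{\left(I,Y \right)} = \left(I + Y\right) 4 = 4 I + 4 Y$)
$\left(U{\left(3,-3 - 4 \right)} + m{\left(2,-4 + s \right)}\right) 12 = \left(\left(-1 + 6 \left(-3 - 4\right)\right) + \left(4 \cdot 2 + 4 \left(-4 - \frac{4}{7}\right)\right)\right) 12 = \left(\left(-1 + 6 \left(-3 - 4\right)\right) + \left(8 + 4 \left(- \frac{32}{7}\right)\right)\right) 12 = \left(\left(-1 + 6 \left(-7\right)\right) + \left(8 - \frac{128}{7}\right)\right) 12 = \left(\left(-1 - 42\right) - \frac{72}{7}\right) 12 = \left(-43 - \frac{72}{7}\right) 12 = \left(- \frac{373}{7}\right) 12 = - \frac{4476}{7}$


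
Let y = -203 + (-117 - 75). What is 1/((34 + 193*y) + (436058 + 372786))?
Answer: 1/732643 ≈ 1.3649e-6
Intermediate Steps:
y = -395 (y = -203 - 192 = -395)
1/((34 + 193*y) + (436058 + 372786)) = 1/((34 + 193*(-395)) + (436058 + 372786)) = 1/((34 - 76235) + 808844) = 1/(-76201 + 808844) = 1/732643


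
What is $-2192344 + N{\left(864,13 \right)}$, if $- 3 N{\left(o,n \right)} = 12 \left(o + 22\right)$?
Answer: $-2195888$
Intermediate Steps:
$N{\left(o,n \right)} = -88 - 4 o$ ($N{\left(o,n \right)} = - \frac{12 \left(o + 22\right)}{3} = - \frac{12 \left(22 + o\right)}{3} = - \frac{264 + 12 o}{3} = -88 - 4 o$)
$-2192344 + N{\left(864,13 \right)} = -2192344 - 3544 = -2195888$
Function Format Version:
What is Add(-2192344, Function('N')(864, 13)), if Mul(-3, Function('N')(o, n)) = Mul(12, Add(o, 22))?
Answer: -2195888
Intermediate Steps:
Function('N')(o, n) = Add(-88, Mul(-4, o)) (Function('N')(o, n) = Mul(Rational(-1, 3), Mul(12, Add(o, 22))) = Mul(Rational(-1, 3), Mul(12, Add(22, o))) = Mul(Rational(-1, 3), Add(264, Mul(12, o))) = Add(-88, Mul(-4, o)))
Add(-2192344, Function('N')(864, 13)) = Add(-2192344, Add(-88, Mul(-4, 864))) = Add(-2192344, Add(-88, -3456)) = Add(-2192344, -3544) = -2195888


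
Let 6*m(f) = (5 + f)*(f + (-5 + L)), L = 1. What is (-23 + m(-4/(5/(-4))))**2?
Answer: 3265249/5625 ≈ 580.49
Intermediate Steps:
m(f) = (-4 + f)*(5 + f)/6 (m(f) = ((5 + f)*(f + (-5 + 1)))/6 = ((5 + f)*(f - 4))/6 = ((5 + f)*(-4 + f))/6 = ((-4 + f)*(5 + f))/6 = (-4 + f)*(5 + f)/6)
(-23 + m(-4/(5/(-4))))**2 = (-23 + (-10/3 + (-4/(5/(-4)))/6 + (-4/(5/(-4)))**2/6))**2 = (-23 + (-10/3 + (-4/(5*(-1/4)))/6 + (-4/(5*(-1/4)))**2/6))**2 = (-23 + (-10/3 + (-4/(-5/4))/6 + (-4/(-5/4))**2/6))**2 = (-23 + (-10/3 + (-4*(-4/5))/6 + (-4*(-4/5))**2/6))**2 = (-23 + (-10/3 + (1/6)*(16/5) + (16/5)**2/6))**2 = (-23 + (-10/3 + 8/15 + (1/6)*(256/25)))**2 = (-23 + (-10/3 + 8/15 + 128/75))**2 = (-23 - 82/75)**2 = (-1807/75)**2 = 3265249/5625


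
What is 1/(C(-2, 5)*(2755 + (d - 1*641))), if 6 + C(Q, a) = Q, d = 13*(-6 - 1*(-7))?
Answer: -1/17016 ≈ -5.8768e-5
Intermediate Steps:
d = 13 (d = 13*(-6 + 7) = 13*1 = 13)
C(Q, a) = -6 + Q
1/(C(-2, 5)*(2755 + (d - 1*641))) = 1/((-6 - 2)*(2755 + (13 - 1*641))) = 1/(-8*(2755 + (13 - 641))) = 1/(-8*(2755 - 628)) = 1/(-8*2127) = 1/(-17016) = -1/17016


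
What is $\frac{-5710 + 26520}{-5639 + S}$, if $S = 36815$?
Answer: $\frac{10405}{15588} \approx 0.6675$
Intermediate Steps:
$\frac{-5710 + 26520}{-5639 + S} = \frac{-5710 + 26520}{-5639 + 36815} = \frac{20810}{31176} = 20810 \cdot \frac{1}{31176} = \frac{10405}{15588}$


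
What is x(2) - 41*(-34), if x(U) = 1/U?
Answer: 2789/2 ≈ 1394.5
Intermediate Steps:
x(2) - 41*(-34) = 1/2 - 41*(-34) = ½ + 1394 = 2789/2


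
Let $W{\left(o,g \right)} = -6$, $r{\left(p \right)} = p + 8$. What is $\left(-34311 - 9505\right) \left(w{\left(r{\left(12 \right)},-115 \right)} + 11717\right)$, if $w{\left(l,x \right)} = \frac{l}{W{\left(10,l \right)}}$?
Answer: $- \frac{1539738056}{3} \approx -5.1325 \cdot 10^{8}$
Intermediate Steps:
$r{\left(p \right)} = 8 + p$
$w{\left(l,x \right)} = - \frac{l}{6}$ ($w{\left(l,x \right)} = \frac{l}{-6} = l \left(- \frac{1}{6}\right) = - \frac{l}{6}$)
$\left(-34311 - 9505\right) \left(w{\left(r{\left(12 \right)},-115 \right)} + 11717\right) = \left(-34311 - 9505\right) \left(- \frac{8 + 12}{6} + 11717\right) = - 43816 \left(\left(- \frac{1}{6}\right) 20 + 11717\right) = - 43816 \left(- \frac{10}{3} + 11717\right) = \left(-43816\right) \frac{35141}{3} = - \frac{1539738056}{3}$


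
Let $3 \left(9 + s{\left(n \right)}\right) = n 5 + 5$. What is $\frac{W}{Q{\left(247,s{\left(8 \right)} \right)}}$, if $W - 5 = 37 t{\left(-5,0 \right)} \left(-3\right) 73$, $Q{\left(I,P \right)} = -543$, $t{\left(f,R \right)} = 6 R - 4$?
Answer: $- \frac{32417}{543} \approx -59.7$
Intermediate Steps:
$s{\left(n \right)} = - \frac{22}{3} + \frac{5 n}{3}$ ($s{\left(n \right)} = -9 + \frac{n 5 + 5}{3} = -9 + \frac{5 n + 5}{3} = -9 + \frac{5 + 5 n}{3} = -9 + \left(\frac{5}{3} + \frac{5 n}{3}\right) = - \frac{22}{3} + \frac{5 n}{3}$)
$t{\left(f,R \right)} = -4 + 6 R$
$W = 32417$ ($W = 5 + 37 \left(-4 + 6 \cdot 0\right) \left(-3\right) 73 = 5 + 37 \left(-4 + 0\right) \left(-3\right) 73 = 5 + 37 \left(\left(-4\right) \left(-3\right)\right) 73 = 5 + 37 \cdot 12 \cdot 73 = 5 + 444 \cdot 73 = 5 + 32412 = 32417$)
$\frac{W}{Q{\left(247,s{\left(8 \right)} \right)}} = \frac{32417}{-543} = 32417 \left(- \frac{1}{543}\right) = - \frac{32417}{543}$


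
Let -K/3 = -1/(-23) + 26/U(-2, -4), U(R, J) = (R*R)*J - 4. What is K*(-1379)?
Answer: -1195593/230 ≈ -5198.2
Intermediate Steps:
U(R, J) = -4 + J*R² (U(R, J) = R²*J - 4 = J*R² - 4 = -4 + J*R²)
K = 867/230 (K = -3*(-1/(-23) + 26/(-4 - 4*(-2)²)) = -3*(-1*(-1/23) + 26/(-4 - 4*4)) = -3*(1/23 + 26/(-4 - 16)) = -3*(1/23 + 26/(-20)) = -3*(1/23 + 26*(-1/20)) = -3*(1/23 - 13/10) = -3*(-289/230) = 867/230 ≈ 3.7696)
K*(-1379) = (867/230)*(-1379) = -1195593/230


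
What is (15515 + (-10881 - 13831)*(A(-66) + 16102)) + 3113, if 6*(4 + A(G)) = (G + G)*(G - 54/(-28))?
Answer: -3028399340/7 ≈ -4.3263e+8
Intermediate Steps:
A(G) = -4 + G*(27/14 + G)/3 (A(G) = -4 + ((G + G)*(G - 54/(-28)))/6 = -4 + ((2*G)*(G - 54*(-1/28)))/6 = -4 + ((2*G)*(G + 27/14))/6 = -4 + ((2*G)*(27/14 + G))/6 = -4 + (2*G*(27/14 + G))/6 = -4 + G*(27/14 + G)/3)
(15515 + (-10881 - 13831)*(A(-66) + 16102)) + 3113 = (15515 + (-10881 - 13831)*((-4 + (⅓)*(-66)² + (9/14)*(-66)) + 16102)) + 3113 = (15515 - 24712*((-4 + (⅓)*4356 - 297/7) + 16102)) + 3113 = (15515 - 24712*((-4 + 1452 - 297/7) + 16102)) + 3113 = (15515 - 24712*(9839/7 + 16102)) + 3113 = (15515 - 24712*122553/7) + 3113 = (15515 - 3028529736/7) + 3113 = -3028421131/7 + 3113 = -3028399340/7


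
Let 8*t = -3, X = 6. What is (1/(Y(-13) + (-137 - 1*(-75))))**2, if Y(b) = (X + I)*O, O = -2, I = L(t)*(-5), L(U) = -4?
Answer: 1/12996 ≈ 7.6947e-5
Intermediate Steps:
t = -3/8 (t = (1/8)*(-3) = -3/8 ≈ -0.37500)
I = 20 (I = -4*(-5) = 20)
Y(b) = -52 (Y(b) = (6 + 20)*(-2) = 26*(-2) = -52)
(1/(Y(-13) + (-137 - 1*(-75))))**2 = (1/(-52 + (-137 - 1*(-75))))**2 = (1/(-52 + (-137 + 75)))**2 = (1/(-52 - 62))**2 = (1/(-114))**2 = (-1/114)**2 = 1/12996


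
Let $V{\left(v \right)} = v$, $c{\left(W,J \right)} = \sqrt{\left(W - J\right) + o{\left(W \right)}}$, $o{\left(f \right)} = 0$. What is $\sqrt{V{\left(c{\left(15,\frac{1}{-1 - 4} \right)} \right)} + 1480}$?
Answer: $\frac{\sqrt{37000 + 10 \sqrt{95}}}{5} \approx 38.521$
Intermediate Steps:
$c{\left(W,J \right)} = \sqrt{W - J}$ ($c{\left(W,J \right)} = \sqrt{\left(W - J\right) + 0} = \sqrt{W - J}$)
$\sqrt{V{\left(c{\left(15,\frac{1}{-1 - 4} \right)} \right)} + 1480} = \sqrt{\sqrt{15 - \frac{1}{-1 - 4}} + 1480} = \sqrt{\sqrt{15 - \frac{1}{-5}} + 1480} = \sqrt{\sqrt{15 - - \frac{1}{5}} + 1480} = \sqrt{\sqrt{15 + \frac{1}{5}} + 1480} = \sqrt{\sqrt{\frac{76}{5}} + 1480} = \sqrt{\frac{2 \sqrt{95}}{5} + 1480} = \sqrt{1480 + \frac{2 \sqrt{95}}{5}}$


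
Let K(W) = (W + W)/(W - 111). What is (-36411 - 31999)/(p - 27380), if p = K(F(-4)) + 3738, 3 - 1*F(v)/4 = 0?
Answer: 1128765/390097 ≈ 2.8936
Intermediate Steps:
F(v) = 12 (F(v) = 12 - 4*0 = 12 + 0 = 12)
K(W) = 2*W/(-111 + W) (K(W) = (2*W)/(-111 + W) = 2*W/(-111 + W))
p = 123346/33 (p = 2*12/(-111 + 12) + 3738 = 2*12/(-99) + 3738 = 2*12*(-1/99) + 3738 = -8/33 + 3738 = 123346/33 ≈ 3737.8)
(-36411 - 31999)/(p - 27380) = (-36411 - 31999)/(123346/33 - 27380) = -68410/(-780194/33) = -68410*(-33/780194) = 1128765/390097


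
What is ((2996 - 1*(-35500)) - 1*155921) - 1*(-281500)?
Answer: 164075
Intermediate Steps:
((2996 - 1*(-35500)) - 1*155921) - 1*(-281500) = ((2996 + 35500) - 155921) + 281500 = (38496 - 155921) + 281500 = -117425 + 281500 = 164075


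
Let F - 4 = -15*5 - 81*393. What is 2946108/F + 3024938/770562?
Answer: -271706406343/3073001256 ≈ -88.417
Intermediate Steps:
F = -31904 (F = 4 + (-15*5 - 81*393) = 4 + (-75 - 31833) = 4 - 31908 = -31904)
2946108/F + 3024938/770562 = 2946108/(-31904) + 3024938/770562 = 2946108*(-1/31904) + 3024938*(1/770562) = -736527/7976 + 1512469/385281 = -271706406343/3073001256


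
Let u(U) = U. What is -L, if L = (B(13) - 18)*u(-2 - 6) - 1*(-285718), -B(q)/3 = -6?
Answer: -285718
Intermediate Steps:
B(q) = 18 (B(q) = -3*(-6) = 18)
L = 285718 (L = (18 - 18)*(-2 - 6) - 1*(-285718) = 0*(-8) + 285718 = 0 + 285718 = 285718)
-L = -1*285718 = -285718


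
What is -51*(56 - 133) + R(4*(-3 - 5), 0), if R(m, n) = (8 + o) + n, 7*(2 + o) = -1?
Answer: 27530/7 ≈ 3932.9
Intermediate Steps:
o = -15/7 (o = -2 + (⅐)*(-1) = -2 - ⅐ = -15/7 ≈ -2.1429)
R(m, n) = 41/7 + n (R(m, n) = (8 - 15/7) + n = 41/7 + n)
-51*(56 - 133) + R(4*(-3 - 5), 0) = -51*(56 - 133) + (41/7 + 0) = -51*(-77) + 41/7 = 3927 + 41/7 = 27530/7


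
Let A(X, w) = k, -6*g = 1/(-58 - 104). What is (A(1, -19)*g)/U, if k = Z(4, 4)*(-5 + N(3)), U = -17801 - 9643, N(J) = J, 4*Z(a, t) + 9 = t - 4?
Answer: -1/5927904 ≈ -1.6869e-7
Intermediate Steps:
Z(a, t) = -13/4 + t/4 (Z(a, t) = -9/4 + (t - 4)/4 = -9/4 + (-4 + t)/4 = -9/4 + (-1 + t/4) = -13/4 + t/4)
U = -27444
g = 1/972 (g = -1/(6*(-58 - 104)) = -⅙/(-162) = -⅙*(-1/162) = 1/972 ≈ 0.0010288)
k = 9/2 (k = (-13/4 + (¼)*4)*(-5 + 3) = (-13/4 + 1)*(-2) = -9/4*(-2) = 9/2 ≈ 4.5000)
A(X, w) = 9/2
(A(1, -19)*g)/U = ((9/2)*(1/972))/(-27444) = (1/216)*(-1/27444) = -1/5927904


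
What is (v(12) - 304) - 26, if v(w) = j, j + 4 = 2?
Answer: -332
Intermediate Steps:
j = -2 (j = -4 + 2 = -2)
v(w) = -2
(v(12) - 304) - 26 = (-2 - 304) - 26 = -306 - 26 = -332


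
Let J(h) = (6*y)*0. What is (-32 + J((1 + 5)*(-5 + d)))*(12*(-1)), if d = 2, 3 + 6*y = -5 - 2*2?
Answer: 384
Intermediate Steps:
y = -2 (y = -1/2 + (-5 - 2*2)/6 = -1/2 + (-5 - 4)/6 = -1/2 + (1/6)*(-9) = -1/2 - 3/2 = -2)
J(h) = 0 (J(h) = (6*(-2))*0 = -12*0 = 0)
(-32 + J((1 + 5)*(-5 + d)))*(12*(-1)) = (-32 + 0)*(12*(-1)) = -32*(-12) = 384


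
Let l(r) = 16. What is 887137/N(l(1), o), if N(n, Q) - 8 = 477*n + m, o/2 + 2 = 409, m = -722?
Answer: 887137/6918 ≈ 128.24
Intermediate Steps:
o = 814 (o = -4 + 2*409 = -4 + 818 = 814)
N(n, Q) = -714 + 477*n (N(n, Q) = 8 + (477*n - 722) = 8 + (-722 + 477*n) = -714 + 477*n)
887137/N(l(1), o) = 887137/(-714 + 477*16) = 887137/(-714 + 7632) = 887137/6918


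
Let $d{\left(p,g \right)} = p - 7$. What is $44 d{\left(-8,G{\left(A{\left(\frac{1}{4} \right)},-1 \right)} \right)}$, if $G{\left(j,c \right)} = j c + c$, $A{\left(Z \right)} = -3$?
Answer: $-660$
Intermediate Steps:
$G{\left(j,c \right)} = c + c j$ ($G{\left(j,c \right)} = c j + c = c + c j$)
$d{\left(p,g \right)} = -7 + p$
$44 d{\left(-8,G{\left(A{\left(\frac{1}{4} \right)},-1 \right)} \right)} = 44 \left(-7 - 8\right) = 44 \left(-15\right) = -660$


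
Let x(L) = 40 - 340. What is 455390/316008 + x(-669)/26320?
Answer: 2654255/1856547 ≈ 1.4297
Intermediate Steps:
x(L) = -300
455390/316008 + x(-669)/26320 = 455390/316008 - 300/26320 = 455390*(1/316008) - 300*1/26320 = 227695/158004 - 15/1316 = 2654255/1856547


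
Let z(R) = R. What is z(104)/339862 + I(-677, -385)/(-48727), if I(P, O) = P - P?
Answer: 52/169931 ≈ 0.00030601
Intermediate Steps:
I(P, O) = 0
z(104)/339862 + I(-677, -385)/(-48727) = 104/339862 + 0/(-48727) = 104*(1/339862) + 0*(-1/48727) = 52/169931 + 0 = 52/169931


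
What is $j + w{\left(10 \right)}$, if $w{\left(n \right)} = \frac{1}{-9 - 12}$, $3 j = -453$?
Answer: $- \frac{3172}{21} \approx -151.05$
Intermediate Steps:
$j = -151$ ($j = \frac{1}{3} \left(-453\right) = -151$)
$w{\left(n \right)} = - \frac{1}{21}$ ($w{\left(n \right)} = \frac{1}{-21} = - \frac{1}{21}$)
$j + w{\left(10 \right)} = -151 - \frac{1}{21} = - \frac{3172}{21}$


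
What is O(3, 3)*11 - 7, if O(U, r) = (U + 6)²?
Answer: 884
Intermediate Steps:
O(U, r) = (6 + U)²
O(3, 3)*11 - 7 = (6 + 3)²*11 - 7 = 9²*11 - 7 = 81*11 - 7 = 891 - 7 = 884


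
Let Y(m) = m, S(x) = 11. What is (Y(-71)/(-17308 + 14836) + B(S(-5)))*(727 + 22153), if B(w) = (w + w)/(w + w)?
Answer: 7272980/309 ≈ 23537.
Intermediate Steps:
B(w) = 1 (B(w) = (2*w)/((2*w)) = (2*w)*(1/(2*w)) = 1)
(Y(-71)/(-17308 + 14836) + B(S(-5)))*(727 + 22153) = (-71/(-17308 + 14836) + 1)*(727 + 22153) = (-71/(-2472) + 1)*22880 = (-71*(-1/2472) + 1)*22880 = (71/2472 + 1)*22880 = (2543/2472)*22880 = 7272980/309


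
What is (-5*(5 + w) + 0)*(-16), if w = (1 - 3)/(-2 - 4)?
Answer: 1280/3 ≈ 426.67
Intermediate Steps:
w = 1/3 (w = -2/(-6) = -2*(-1/6) = 1/3 ≈ 0.33333)
(-5*(5 + w) + 0)*(-16) = (-5*(5 + 1/3) + 0)*(-16) = (-5*16/3 + 0)*(-16) = (-80/3 + 0)*(-16) = -80/3*(-16) = 1280/3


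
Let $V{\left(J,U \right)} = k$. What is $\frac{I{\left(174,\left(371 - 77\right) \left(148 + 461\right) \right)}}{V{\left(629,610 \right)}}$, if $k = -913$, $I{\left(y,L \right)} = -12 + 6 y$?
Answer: $- \frac{1032}{913} \approx -1.1303$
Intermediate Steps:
$V{\left(J,U \right)} = -913$
$\frac{I{\left(174,\left(371 - 77\right) \left(148 + 461\right) \right)}}{V{\left(629,610 \right)}} = \frac{-12 + 6 \cdot 174}{-913} = \left(-12 + 1044\right) \left(- \frac{1}{913}\right) = 1032 \left(- \frac{1}{913}\right) = - \frac{1032}{913}$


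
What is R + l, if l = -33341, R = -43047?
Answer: -76388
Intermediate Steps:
R + l = -43047 - 33341 = -76388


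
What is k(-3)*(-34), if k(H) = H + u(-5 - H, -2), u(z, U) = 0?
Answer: 102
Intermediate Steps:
k(H) = H (k(H) = H + 0 = H)
k(-3)*(-34) = -3*(-34) = 102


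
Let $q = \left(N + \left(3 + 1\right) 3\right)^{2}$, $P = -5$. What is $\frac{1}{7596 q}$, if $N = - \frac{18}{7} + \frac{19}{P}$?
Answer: $\frac{1225}{294793164} \approx 4.1555 \cdot 10^{-6}$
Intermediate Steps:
$N = - \frac{223}{35}$ ($N = - \frac{18}{7} + \frac{19}{-5} = \left(-18\right) \frac{1}{7} + 19 \left(- \frac{1}{5}\right) = - \frac{18}{7} - \frac{19}{5} = - \frac{223}{35} \approx -6.3714$)
$q = \frac{38809}{1225}$ ($q = \left(- \frac{223}{35} + \left(3 + 1\right) 3\right)^{2} = \left(- \frac{223}{35} + 4 \cdot 3\right)^{2} = \left(- \frac{223}{35} + 12\right)^{2} = \left(\frac{197}{35}\right)^{2} = \frac{38809}{1225} \approx 31.681$)
$\frac{1}{7596 q} = \frac{1}{7596 \cdot \frac{38809}{1225}} = \frac{1}{7596} \cdot \frac{1225}{38809} = \frac{1225}{294793164}$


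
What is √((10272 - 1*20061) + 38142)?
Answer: √28353 ≈ 168.38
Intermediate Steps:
√((10272 - 1*20061) + 38142) = √((10272 - 20061) + 38142) = √(-9789 + 38142) = √28353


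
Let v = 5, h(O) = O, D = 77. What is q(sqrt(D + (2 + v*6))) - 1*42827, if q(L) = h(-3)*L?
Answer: -42827 - 3*sqrt(109) ≈ -42858.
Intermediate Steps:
q(L) = -3*L
q(sqrt(D + (2 + v*6))) - 1*42827 = -3*sqrt(77 + (2 + 5*6)) - 1*42827 = -3*sqrt(77 + (2 + 30)) - 42827 = -3*sqrt(77 + 32) - 42827 = -3*sqrt(109) - 42827 = -42827 - 3*sqrt(109)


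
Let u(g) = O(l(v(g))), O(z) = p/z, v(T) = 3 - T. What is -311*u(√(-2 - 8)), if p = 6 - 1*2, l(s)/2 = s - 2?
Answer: -622/11 - 622*I*√10/11 ≈ -56.545 - 178.81*I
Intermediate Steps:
l(s) = -4 + 2*s (l(s) = 2*(s - 2) = 2*(-2 + s) = -4 + 2*s)
p = 4 (p = 6 - 2 = 4)
O(z) = 4/z
u(g) = 4/(2 - 2*g) (u(g) = 4/(-4 + 2*(3 - g)) = 4/(-4 + (6 - 2*g)) = 4/(2 - 2*g))
-311*u(√(-2 - 8)) = -(-622)/(-1 + √(-2 - 8)) = -(-622)/(-1 + √(-10)) = -(-622)/(-1 + I*√10) = 622/(-1 + I*√10)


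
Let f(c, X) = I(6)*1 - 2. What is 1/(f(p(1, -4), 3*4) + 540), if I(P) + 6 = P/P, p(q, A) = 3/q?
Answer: 1/533 ≈ 0.0018762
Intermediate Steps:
I(P) = -5 (I(P) = -6 + P/P = -6 + 1 = -5)
f(c, X) = -7 (f(c, X) = -5*1 - 2 = -5 - 2 = -7)
1/(f(p(1, -4), 3*4) + 540) = 1/(-7 + 540) = 1/533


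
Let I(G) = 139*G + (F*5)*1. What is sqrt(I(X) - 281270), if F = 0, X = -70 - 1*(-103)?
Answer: I*sqrt(276683) ≈ 526.01*I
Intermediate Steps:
X = 33 (X = -70 + 103 = 33)
I(G) = 139*G (I(G) = 139*G + (0*5)*1 = 139*G + 0*1 = 139*G + 0 = 139*G)
sqrt(I(X) - 281270) = sqrt(139*33 - 281270) = sqrt(4587 - 281270) = sqrt(-276683) = I*sqrt(276683)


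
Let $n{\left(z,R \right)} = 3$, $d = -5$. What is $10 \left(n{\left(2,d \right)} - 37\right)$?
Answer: $-340$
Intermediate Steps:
$10 \left(n{\left(2,d \right)} - 37\right) = 10 \left(3 - 37\right) = 10 \left(-34\right) = -340$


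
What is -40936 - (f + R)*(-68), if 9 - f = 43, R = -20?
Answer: -44608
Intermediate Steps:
f = -34 (f = 9 - 1*43 = 9 - 43 = -34)
-40936 - (f + R)*(-68) = -40936 - (-34 - 20)*(-68) = -40936 - (-54)*(-68) = -40936 - 1*3672 = -40936 - 3672 = -44608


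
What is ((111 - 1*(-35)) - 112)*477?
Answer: 16218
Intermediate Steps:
((111 - 1*(-35)) - 112)*477 = ((111 + 35) - 112)*477 = (146 - 112)*477 = 34*477 = 16218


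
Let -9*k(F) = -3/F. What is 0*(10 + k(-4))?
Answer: 0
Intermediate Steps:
k(F) = 1/(3*F) (k(F) = -(-1)/(3*F) = 1/(3*F))
0*(10 + k(-4)) = 0*(10 + (1/3)/(-4)) = 0*(10 + (1/3)*(-1/4)) = 0*(10 - 1/12) = 0*(119/12) = 0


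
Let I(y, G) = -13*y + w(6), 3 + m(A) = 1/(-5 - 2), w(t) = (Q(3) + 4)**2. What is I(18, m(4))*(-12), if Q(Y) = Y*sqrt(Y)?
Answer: 2292 - 288*sqrt(3) ≈ 1793.2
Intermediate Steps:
Q(Y) = Y**(3/2)
w(t) = (4 + 3*sqrt(3))**2 (w(t) = (3**(3/2) + 4)**2 = (3*sqrt(3) + 4)**2 = (4 + 3*sqrt(3))**2)
m(A) = -22/7 (m(A) = -3 + 1/(-5 - 2) = -3 + 1/(-7) = -3 - 1/7 = -22/7)
I(y, G) = 43 - 13*y + 24*sqrt(3) (I(y, G) = -13*y + (43 + 24*sqrt(3)) = 43 - 13*y + 24*sqrt(3))
I(18, m(4))*(-12) = (43 - 13*18 + 24*sqrt(3))*(-12) = (43 - 234 + 24*sqrt(3))*(-12) = (-191 + 24*sqrt(3))*(-12) = 2292 - 288*sqrt(3)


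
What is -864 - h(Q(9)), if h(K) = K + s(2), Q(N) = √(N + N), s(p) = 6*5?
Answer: -894 - 3*√2 ≈ -898.24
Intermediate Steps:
s(p) = 30
Q(N) = √2*√N (Q(N) = √(2*N) = √2*√N)
h(K) = 30 + K (h(K) = K + 30 = 30 + K)
-864 - h(Q(9)) = -864 - (30 + √2*√9) = -864 - (30 + √2*3) = -864 - (30 + 3*√2) = -864 + (-30 - 3*√2) = -894 - 3*√2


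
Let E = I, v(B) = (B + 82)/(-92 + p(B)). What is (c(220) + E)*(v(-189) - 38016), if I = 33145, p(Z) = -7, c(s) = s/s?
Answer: -124744208642/99 ≈ -1.2600e+9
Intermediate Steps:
c(s) = 1
v(B) = -82/99 - B/99 (v(B) = (B + 82)/(-92 - 7) = (82 + B)/(-99) = (82 + B)*(-1/99) = -82/99 - B/99)
E = 33145
(c(220) + E)*(v(-189) - 38016) = (1 + 33145)*((-82/99 - 1/99*(-189)) - 38016) = 33146*((-82/99 + 21/11) - 38016) = 33146*(107/99 - 38016) = 33146*(-3763477/99) = -124744208642/99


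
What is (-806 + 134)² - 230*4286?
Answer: -534196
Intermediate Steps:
(-806 + 134)² - 230*4286 = (-672)² - 1*985780 = 451584 - 985780 = -534196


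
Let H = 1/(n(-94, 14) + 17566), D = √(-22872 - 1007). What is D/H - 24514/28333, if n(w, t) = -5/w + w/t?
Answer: -24514/28333 + 11554045*I*√23879/658 ≈ -0.86521 + 2.7134e+6*I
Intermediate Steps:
D = I*√23879 (D = √(-23879) = I*√23879 ≈ 154.53*I)
H = 658/11554045 (H = 1/((-5/(-94) - 94/14) + 17566) = 1/((-5*(-1/94) - 94*1/14) + 17566) = 1/((5/94 - 47/7) + 17566) = 1/(-4383/658 + 17566) = 1/(11554045/658) = 658/11554045 ≈ 5.6950e-5)
D/H - 24514/28333 = (I*√23879)/(658/11554045) - 24514/28333 = (I*√23879)*(11554045/658) - 24514*1/28333 = 11554045*I*√23879/658 - 24514/28333 = -24514/28333 + 11554045*I*√23879/658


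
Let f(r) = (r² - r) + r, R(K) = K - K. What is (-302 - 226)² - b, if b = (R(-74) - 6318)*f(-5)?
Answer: 436734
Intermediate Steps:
R(K) = 0
f(r) = r²
b = -157950 (b = (0 - 6318)*(-5)² = -6318*25 = -157950)
(-302 - 226)² - b = (-302 - 226)² - 1*(-157950) = (-528)² + 157950 = 278784 + 157950 = 436734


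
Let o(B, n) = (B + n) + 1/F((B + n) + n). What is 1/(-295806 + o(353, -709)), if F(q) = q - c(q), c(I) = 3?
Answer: -1068/316301017 ≈ -3.3765e-6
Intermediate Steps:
F(q) = -3 + q (F(q) = q - 1*3 = q - 3 = -3 + q)
o(B, n) = B + n + 1/(-3 + B + 2*n) (o(B, n) = (B + n) + 1/(-3 + ((B + n) + n)) = (B + n) + 1/(-3 + (B + 2*n)) = (B + n) + 1/(-3 + B + 2*n) = B + n + 1/(-3 + B + 2*n))
1/(-295806 + o(353, -709)) = 1/(-295806 + (1 + (353 - 709)*(-3 + 353 + 2*(-709)))/(-3 + 353 + 2*(-709))) = 1/(-295806 + (1 - 356*(-3 + 353 - 1418))/(-3 + 353 - 1418)) = 1/(-295806 + (1 - 356*(-1068))/(-1068)) = 1/(-295806 - (1 + 380208)/1068) = 1/(-295806 - 1/1068*380209) = 1/(-295806 - 380209/1068) = 1/(-316301017/1068) = -1068/316301017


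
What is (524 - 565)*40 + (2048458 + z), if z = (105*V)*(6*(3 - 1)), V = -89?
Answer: 1934678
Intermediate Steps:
z = -112140 (z = (105*(-89))*(6*(3 - 1)) = -56070*2 = -9345*12 = -112140)
(524 - 565)*40 + (2048458 + z) = (524 - 565)*40 + (2048458 - 112140) = -41*40 + 1936318 = -1640 + 1936318 = 1934678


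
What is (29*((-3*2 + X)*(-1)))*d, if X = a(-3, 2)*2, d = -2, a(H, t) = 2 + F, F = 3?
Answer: 232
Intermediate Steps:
a(H, t) = 5 (a(H, t) = 2 + 3 = 5)
X = 10 (X = 5*2 = 10)
(29*((-3*2 + X)*(-1)))*d = (29*((-3*2 + 10)*(-1)))*(-2) = (29*((-6 + 10)*(-1)))*(-2) = (29*(4*(-1)))*(-2) = (29*(-4))*(-2) = -116*(-2) = 232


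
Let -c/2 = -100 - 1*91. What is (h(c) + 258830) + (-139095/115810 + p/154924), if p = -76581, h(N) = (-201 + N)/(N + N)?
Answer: 44348639351637331/171343697602 ≈ 2.5883e+5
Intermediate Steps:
c = 382 (c = -2*(-100 - 1*91) = -2*(-100 - 91) = -2*(-191) = 382)
h(N) = (-201 + N)/(2*N) (h(N) = (-201 + N)/((2*N)) = (-201 + N)*(1/(2*N)) = (-201 + N)/(2*N))
(h(c) + 258830) + (-139095/115810 + p/154924) = ((½)*(-201 + 382)/382 + 258830) + (-139095/115810 - 76581/154924) = ((½)*(1/382)*181 + 258830) + (-139095*1/115810 - 76581*1/154924) = (181/764 + 258830) + (-27819/23162 - 76581/154924) = 197746301/764 - 3041799939/1794174844 = 44348639351637331/171343697602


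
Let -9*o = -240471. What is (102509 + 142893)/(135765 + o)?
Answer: 122701/81242 ≈ 1.5103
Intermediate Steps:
o = 26719 (o = -1/9*(-240471) = 26719)
(102509 + 142893)/(135765 + o) = (102509 + 142893)/(135765 + 26719) = 245402/162484 = 245402*(1/162484) = 122701/81242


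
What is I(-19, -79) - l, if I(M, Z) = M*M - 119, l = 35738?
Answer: -35496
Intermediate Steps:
I(M, Z) = -119 + M² (I(M, Z) = M² - 119 = -119 + M²)
I(-19, -79) - l = (-119 + (-19)²) - 1*35738 = (-119 + 361) - 35738 = 242 - 35738 = -35496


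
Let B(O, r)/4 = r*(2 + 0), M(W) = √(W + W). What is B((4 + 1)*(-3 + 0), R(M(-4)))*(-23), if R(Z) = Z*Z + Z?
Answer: 1472 - 368*I*√2 ≈ 1472.0 - 520.43*I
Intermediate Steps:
M(W) = √2*√W (M(W) = √(2*W) = √2*√W)
R(Z) = Z + Z² (R(Z) = Z² + Z = Z + Z²)
B(O, r) = 8*r (B(O, r) = 4*(r*(2 + 0)) = 4*(r*2) = 4*(2*r) = 8*r)
B((4 + 1)*(-3 + 0), R(M(-4)))*(-23) = (8*((√2*√(-4))*(1 + √2*√(-4))))*(-23) = (8*((√2*(2*I))*(1 + √2*(2*I))))*(-23) = (8*((2*I*√2)*(1 + 2*I*√2)))*(-23) = (8*(2*I*√2*(1 + 2*I*√2)))*(-23) = (16*I*√2*(1 + 2*I*√2))*(-23) = -368*I*√2*(1 + 2*I*√2)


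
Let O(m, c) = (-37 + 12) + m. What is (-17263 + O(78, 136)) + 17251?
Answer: 41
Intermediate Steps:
O(m, c) = -25 + m
(-17263 + O(78, 136)) + 17251 = (-17263 + (-25 + 78)) + 17251 = (-17263 + 53) + 17251 = -17210 + 17251 = 41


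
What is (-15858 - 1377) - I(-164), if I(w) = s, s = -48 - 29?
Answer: -17158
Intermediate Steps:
s = -77
I(w) = -77
(-15858 - 1377) - I(-164) = (-15858 - 1377) - 1*(-77) = -17235 + 77 = -17158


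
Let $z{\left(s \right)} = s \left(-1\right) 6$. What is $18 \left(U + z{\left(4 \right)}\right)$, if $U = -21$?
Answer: $-810$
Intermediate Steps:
$z{\left(s \right)} = - 6 s$ ($z{\left(s \right)} = - s 6 = - 6 s$)
$18 \left(U + z{\left(4 \right)}\right) = 18 \left(-21 - 24\right) = 18 \left(-45\right) = -810$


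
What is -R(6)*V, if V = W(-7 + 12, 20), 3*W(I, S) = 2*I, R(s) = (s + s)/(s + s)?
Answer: -10/3 ≈ -3.3333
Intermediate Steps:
R(s) = 1 (R(s) = (2*s)/((2*s)) = (2*s)*(1/(2*s)) = 1)
W(I, S) = 2*I/3 (W(I, S) = (2*I)/3 = 2*I/3)
V = 10/3 (V = 2*(-7 + 12)/3 = (⅔)*5 = 10/3 ≈ 3.3333)
-R(6)*V = -10/3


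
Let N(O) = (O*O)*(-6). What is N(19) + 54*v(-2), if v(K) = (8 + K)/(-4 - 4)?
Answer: -4413/2 ≈ -2206.5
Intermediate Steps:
v(K) = -1 - K/8 (v(K) = (8 + K)/(-8) = (8 + K)*(-⅛) = -1 - K/8)
N(O) = -6*O² (N(O) = O²*(-6) = -6*O²)
N(19) + 54*v(-2) = -6*19² + 54*(-1 - ⅛*(-2)) = -6*361 + 54*(-1 + ¼) = -2166 + 54*(-¾) = -2166 - 81/2 = -4413/2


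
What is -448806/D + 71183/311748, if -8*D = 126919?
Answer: 1128349458281/39566744412 ≈ 28.518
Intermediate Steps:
D = -126919/8 (D = -⅛*126919 = -126919/8 ≈ -15865.)
-448806/D + 71183/311748 = -448806/(-126919/8) + 71183/311748 = -448806*(-8/126919) + 71183*(1/311748) = 3590448/126919 + 71183/311748 = 1128349458281/39566744412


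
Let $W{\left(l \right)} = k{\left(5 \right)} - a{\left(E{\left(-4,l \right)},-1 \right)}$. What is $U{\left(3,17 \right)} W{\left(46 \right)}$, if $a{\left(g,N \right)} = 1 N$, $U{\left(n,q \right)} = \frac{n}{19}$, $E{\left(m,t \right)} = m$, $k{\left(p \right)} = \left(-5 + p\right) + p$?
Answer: $\frac{18}{19} \approx 0.94737$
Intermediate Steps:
$k{\left(p \right)} = -5 + 2 p$
$U{\left(n,q \right)} = \frac{n}{19}$ ($U{\left(n,q \right)} = n \frac{1}{19} = \frac{n}{19}$)
$a{\left(g,N \right)} = N$
$W{\left(l \right)} = 6$ ($W{\left(l \right)} = \left(-5 + 2 \cdot 5\right) - -1 = \left(-5 + 10\right) + 1 = 5 + 1 = 6$)
$U{\left(3,17 \right)} W{\left(46 \right)} = \frac{1}{19} \cdot 3 \cdot 6 = \frac{3}{19} \cdot 6 = \frac{18}{19}$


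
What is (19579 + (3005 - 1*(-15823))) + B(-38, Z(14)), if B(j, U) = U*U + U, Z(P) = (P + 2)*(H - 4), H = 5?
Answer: 38679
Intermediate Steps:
Z(P) = 2 + P (Z(P) = (P + 2)*(5 - 4) = (2 + P)*1 = 2 + P)
B(j, U) = U + U² (B(j, U) = U² + U = U + U²)
(19579 + (3005 - 1*(-15823))) + B(-38, Z(14)) = (19579 + (3005 - 1*(-15823))) + (2 + 14)*(1 + (2 + 14)) = (19579 + (3005 + 15823)) + 16*(1 + 16) = (19579 + 18828) + 16*17 = 38407 + 272 = 38679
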